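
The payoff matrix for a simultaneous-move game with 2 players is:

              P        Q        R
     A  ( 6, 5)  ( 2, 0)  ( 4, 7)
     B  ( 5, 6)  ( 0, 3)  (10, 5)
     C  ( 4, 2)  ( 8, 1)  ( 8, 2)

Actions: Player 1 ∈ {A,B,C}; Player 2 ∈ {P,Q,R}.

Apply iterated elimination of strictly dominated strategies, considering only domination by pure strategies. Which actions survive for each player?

P2 drop Q (P beats it: A:5>0 B:6>3 C:2>1)
P1 drop C (B beats it: P:5>4 R:10>8)
P1→{A,B} P2→{P,R}

Survivors P1:{A,B} P2:{P,R}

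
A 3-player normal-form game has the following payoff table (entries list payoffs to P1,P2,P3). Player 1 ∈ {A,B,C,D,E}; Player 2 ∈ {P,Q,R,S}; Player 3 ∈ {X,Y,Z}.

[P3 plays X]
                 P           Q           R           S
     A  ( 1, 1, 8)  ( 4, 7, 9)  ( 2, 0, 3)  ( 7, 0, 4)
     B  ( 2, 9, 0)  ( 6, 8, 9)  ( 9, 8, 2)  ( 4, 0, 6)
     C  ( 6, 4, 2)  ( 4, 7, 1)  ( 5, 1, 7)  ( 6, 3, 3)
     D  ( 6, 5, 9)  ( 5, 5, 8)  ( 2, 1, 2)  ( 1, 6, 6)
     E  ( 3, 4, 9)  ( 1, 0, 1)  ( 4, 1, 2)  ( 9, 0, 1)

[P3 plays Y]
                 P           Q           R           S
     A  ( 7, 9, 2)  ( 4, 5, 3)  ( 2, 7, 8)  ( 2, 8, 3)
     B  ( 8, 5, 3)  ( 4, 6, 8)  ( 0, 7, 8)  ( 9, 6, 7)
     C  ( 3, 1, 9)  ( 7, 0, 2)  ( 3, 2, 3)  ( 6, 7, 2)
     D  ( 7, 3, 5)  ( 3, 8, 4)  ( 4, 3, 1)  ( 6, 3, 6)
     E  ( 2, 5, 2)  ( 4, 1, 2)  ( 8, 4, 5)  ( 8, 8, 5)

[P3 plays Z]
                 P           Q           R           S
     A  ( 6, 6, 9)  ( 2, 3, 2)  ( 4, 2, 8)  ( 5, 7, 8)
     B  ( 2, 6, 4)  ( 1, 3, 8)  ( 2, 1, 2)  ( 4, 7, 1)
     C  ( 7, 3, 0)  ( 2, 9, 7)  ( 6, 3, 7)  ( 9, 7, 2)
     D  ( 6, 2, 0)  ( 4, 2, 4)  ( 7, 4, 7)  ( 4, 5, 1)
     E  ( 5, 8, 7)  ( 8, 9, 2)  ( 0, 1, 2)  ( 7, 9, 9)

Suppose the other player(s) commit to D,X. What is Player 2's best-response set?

argmax u_2 = {S}

u_2(P vs D,X) = 5
u_2(Q vs D,X) = 5
u_2(R vs D,X) = 1
u_2(S vs D,X) = 6
max payoff 6 at {S}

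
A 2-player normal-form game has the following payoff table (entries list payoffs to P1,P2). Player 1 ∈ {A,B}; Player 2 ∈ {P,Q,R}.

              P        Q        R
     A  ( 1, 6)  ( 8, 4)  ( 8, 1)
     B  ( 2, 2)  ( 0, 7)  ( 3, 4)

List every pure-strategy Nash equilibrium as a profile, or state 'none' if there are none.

No pure NE.

(A,P): not NE [P1→B gives 2>1]
(A,Q): not NE [P2→P gives 6>4]
(A,R): not NE [P2→P gives 6>1]
(B,P): not NE [P2→Q gives 7>2]
(B,Q): not NE [P1→A gives 8>0]
(B,R): not NE [P1→A gives 8>3; P2→Q gives 7>4]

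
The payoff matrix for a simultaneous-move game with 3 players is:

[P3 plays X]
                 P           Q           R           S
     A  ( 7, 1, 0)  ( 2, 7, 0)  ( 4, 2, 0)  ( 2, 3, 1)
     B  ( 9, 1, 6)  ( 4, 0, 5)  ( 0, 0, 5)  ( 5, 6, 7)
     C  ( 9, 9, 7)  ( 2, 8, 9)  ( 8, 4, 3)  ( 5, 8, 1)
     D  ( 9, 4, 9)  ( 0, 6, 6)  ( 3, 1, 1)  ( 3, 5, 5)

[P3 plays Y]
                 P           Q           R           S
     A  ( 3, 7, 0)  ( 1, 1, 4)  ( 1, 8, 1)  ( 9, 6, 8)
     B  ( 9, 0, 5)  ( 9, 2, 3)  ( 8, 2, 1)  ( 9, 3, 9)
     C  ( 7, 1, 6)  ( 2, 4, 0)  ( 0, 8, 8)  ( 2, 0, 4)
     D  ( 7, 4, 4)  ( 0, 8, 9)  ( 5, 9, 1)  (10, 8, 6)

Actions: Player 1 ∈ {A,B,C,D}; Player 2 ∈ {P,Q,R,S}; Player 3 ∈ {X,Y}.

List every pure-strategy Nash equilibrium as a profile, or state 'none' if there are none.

(A,P,X): not NE [P1→D gives 9>7; P2→Q gives 7>1]
(A,P,Y): not NE [P1→B gives 9>3; P2→R gives 8>7]
(A,Q,X): not NE [P1→B gives 4>2; P3→Y gives 4>0]
(A,Q,Y): not NE [P1→B gives 9>1; P2→R gives 8>1]
(A,R,X): not NE [P1→C gives 8>4; P2→Q gives 7>2; P3→Y gives 1>0]
(A,R,Y): not NE [P1→B gives 8>1]
(A,S,X): not NE [P1→C gives 5>2; P2→Q gives 7>3; P3→Y gives 8>1]
(A,S,Y): not NE [P1→D gives 10>9; P2→R gives 8>6]
(B,P,X): not NE [P2→S gives 6>1]
(B,P,Y): not NE [P2→S gives 3>0; P3→X gives 6>5]
(B,Q,X): not NE [P2→S gives 6>0]
(B,Q,Y): not NE [P2→S gives 3>2; P3→X gives 5>3]
(B,R,X): not NE [P1→C gives 8>0; P2→S gives 6>0]
(B,R,Y): not NE [P2→S gives 3>2; P3→X gives 5>1]
(B,S,X): not NE [P3→Y gives 9>7]
(B,S,Y): not NE [P1→D gives 10>9]
(C,P,X): NE
(C,P,Y): not NE [P1→B gives 9>7; P2→R gives 8>1; P3→X gives 7>6]
(C,Q,X): not NE [P1→B gives 4>2; P2→P gives 9>8]
(C,Q,Y): not NE [P1→B gives 9>2; P2→R gives 8>4; P3→X gives 9>0]
(C,R,X): not NE [P2→P gives 9>4; P3→Y gives 8>3]
(C,R,Y): not NE [P1→B gives 8>0]
(C,S,X): not NE [P2→P gives 9>8; P3→Y gives 4>1]
(C,S,Y): not NE [P1→D gives 10>2; P2→R gives 8>0]
(D,P,X): not NE [P2→Q gives 6>4]
(D,P,Y): not NE [P1→B gives 9>7; P2→R gives 9>4; P3→X gives 9>4]
(D,Q,X): not NE [P1→B gives 4>0; P3→Y gives 9>6]
(D,Q,Y): not NE [P1→B gives 9>0; P2→R gives 9>8]
(D,R,X): not NE [P1→C gives 8>3; P2→Q gives 6>1]
(D,R,Y): not NE [P1→B gives 8>5]
(D,S,X): not NE [P1→C gives 5>3; P2→Q gives 6>5; P3→Y gives 6>5]
(D,S,Y): not NE [P2→R gives 9>8]

NE set: (C,P,X)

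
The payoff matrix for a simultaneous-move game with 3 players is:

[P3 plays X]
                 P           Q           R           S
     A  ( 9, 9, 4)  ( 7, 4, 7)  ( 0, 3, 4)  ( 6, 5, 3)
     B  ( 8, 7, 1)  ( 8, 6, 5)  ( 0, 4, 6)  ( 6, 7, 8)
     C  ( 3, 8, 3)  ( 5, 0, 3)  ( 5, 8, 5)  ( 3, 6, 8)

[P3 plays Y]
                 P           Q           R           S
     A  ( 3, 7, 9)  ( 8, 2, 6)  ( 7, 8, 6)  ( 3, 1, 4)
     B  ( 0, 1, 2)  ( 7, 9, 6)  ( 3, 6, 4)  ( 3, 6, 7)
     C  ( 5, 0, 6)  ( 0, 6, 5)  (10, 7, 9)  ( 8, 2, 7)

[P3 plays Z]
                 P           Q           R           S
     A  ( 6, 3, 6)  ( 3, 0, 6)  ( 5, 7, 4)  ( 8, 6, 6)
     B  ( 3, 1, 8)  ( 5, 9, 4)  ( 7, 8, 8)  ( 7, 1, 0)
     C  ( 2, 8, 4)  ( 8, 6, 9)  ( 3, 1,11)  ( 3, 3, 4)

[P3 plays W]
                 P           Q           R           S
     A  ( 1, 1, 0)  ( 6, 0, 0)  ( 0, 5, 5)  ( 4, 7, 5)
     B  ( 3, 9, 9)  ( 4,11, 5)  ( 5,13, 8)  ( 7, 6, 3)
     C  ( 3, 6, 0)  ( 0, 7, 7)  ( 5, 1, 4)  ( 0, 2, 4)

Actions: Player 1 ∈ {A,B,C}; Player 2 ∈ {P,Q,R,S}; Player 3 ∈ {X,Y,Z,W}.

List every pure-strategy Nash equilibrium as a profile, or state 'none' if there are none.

(A,P,X): not NE [P3→Y gives 9>4]
(A,P,Y): not NE [P1→C gives 5>3; P2→R gives 8>7]
(A,P,Z): not NE [P2→R gives 7>3; P3→Y gives 9>6]
(A,P,W): not NE [P1→C gives 3>1; P2→S gives 7>1; P3→Y gives 9>0]
(A,Q,X): not NE [P1→B gives 8>7; P2→P gives 9>4]
(A,Q,Y): not NE [P2→R gives 8>2; P3→X gives 7>6]
(A,Q,Z): not NE [P1→C gives 8>3; P2→R gives 7>0; P3→X gives 7>6]
(A,Q,W): not NE [P2→S gives 7>0; P3→X gives 7>0]
(A,R,X): not NE [P1→C gives 5>0; P2→P gives 9>3; P3→Y gives 6>4]
(A,R,Y): not NE [P1→C gives 10>7]
(A,R,Z): not NE [P1→B gives 7>5; P3→Y gives 6>4]
(A,R,W): not NE [P1→C gives 5>0; P2→S gives 7>5; P3→Y gives 6>5]
(A,S,X): not NE [P2→P gives 9>5; P3→Z gives 6>3]
(A,S,Y): not NE [P1→C gives 8>3; P2→R gives 8>1; P3→Z gives 6>4]
(A,S,Z): not NE [P2→R gives 7>6]
(A,S,W): not NE [P1→B gives 7>4; P3→Z gives 6>5]
(B,P,X): not NE [P1→A gives 9>8; P3→W gives 9>1]
(B,P,Y): not NE [P1→C gives 5>0; P2→Q gives 9>1; P3→W gives 9>2]
(B,P,Z): not NE [P1→A gives 6>3; P2→Q gives 9>1; P3→W gives 9>8]
(B,P,W): not NE [P2→R gives 13>9]
(B,Q,X): not NE [P2→S gives 7>6; P3→Y gives 6>5]
(B,Q,Y): not NE [P1→A gives 8>7]
(B,Q,Z): not NE [P1→C gives 8>5; P3→Y gives 6>4]
(B,Q,W): not NE [P1→A gives 6>4; P2→R gives 13>11; P3→Y gives 6>5]
(B,R,X): not NE [P1→C gives 5>0; P2→S gives 7>4; P3→W gives 8>6]
(B,R,Y): not NE [P1→C gives 10>3; P2→Q gives 9>6; P3→W gives 8>4]
(B,R,Z): not NE [P2→Q gives 9>8]
(B,R,W): NE
(B,S,X): NE
(B,S,Y): not NE [P1→C gives 8>3; P2→Q gives 9>6; P3→X gives 8>7]
(B,S,Z): not NE [P1→A gives 8>7; P2→Q gives 9>1; P3→X gives 8>0]
(B,S,W): not NE [P2→R gives 13>6; P3→X gives 8>3]
(C,P,X): not NE [P1→A gives 9>3; P3→Y gives 6>3]
(C,P,Y): not NE [P2→R gives 7>0]
(C,P,Z): not NE [P1→A gives 6>2; P3→Y gives 6>4]
(C,P,W): not NE [P2→Q gives 7>6; P3→Y gives 6>0]
(C,Q,X): not NE [P1→B gives 8>5; P2→R gives 8>0; P3→Z gives 9>3]
(C,Q,Y): not NE [P1→A gives 8>0; P2→R gives 7>6; P3→Z gives 9>5]
(C,Q,Z): not NE [P2→P gives 8>6]
(C,Q,W): not NE [P1→A gives 6>0; P3→Z gives 9>7]
(C,R,X): not NE [P3→Z gives 11>5]
(C,R,Y): not NE [P3→Z gives 11>9]
(C,R,Z): not NE [P1→B gives 7>3; P2→P gives 8>1]
(C,R,W): not NE [P2→Q gives 7>1; P3→Z gives 11>4]
(C,S,X): not NE [P1→B gives 6>3; P2→R gives 8>6]
(C,S,Y): not NE [P2→R gives 7>2; P3→X gives 8>7]
(C,S,Z): not NE [P1→A gives 8>3; P2→P gives 8>3; P3→X gives 8>4]
(C,S,W): not NE [P1→B gives 7>0; P2→Q gives 7>2; P3→X gives 8>4]

PSNE = {(B,R,W), (B,S,X)}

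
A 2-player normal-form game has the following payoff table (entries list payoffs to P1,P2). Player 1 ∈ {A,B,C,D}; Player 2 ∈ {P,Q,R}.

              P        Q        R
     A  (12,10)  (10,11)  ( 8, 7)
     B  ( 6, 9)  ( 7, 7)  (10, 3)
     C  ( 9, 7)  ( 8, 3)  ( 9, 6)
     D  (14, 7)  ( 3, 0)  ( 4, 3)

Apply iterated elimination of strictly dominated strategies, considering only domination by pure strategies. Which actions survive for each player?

Remaining: P1:{A,D} P2:{P,Q}

P2 drop R (P beats it: A:10>7 B:9>3 C:7>6 D:7>3)
P1 drop B (A beats it: P:12>6 Q:10>7)
P1 drop C (A beats it: P:12>9 Q:10>8)
P1→{A,D} P2→{P,Q}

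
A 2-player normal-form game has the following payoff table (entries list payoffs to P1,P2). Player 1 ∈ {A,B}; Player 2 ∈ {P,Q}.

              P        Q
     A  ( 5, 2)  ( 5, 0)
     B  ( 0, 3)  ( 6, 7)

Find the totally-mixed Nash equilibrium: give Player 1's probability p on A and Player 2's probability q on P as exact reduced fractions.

P1 mixes 2/3 on A; P2 mixes 1/6 on P

P1 indiff ⇒ q·5+(1-q)·5 = q·0+(1-q)·6 ⇒ q(5) = (1-q)(1) ⇒ q = 1/6
P2 indiff ⇒ p·2+(1-p)·3 = p·0+(1-p)·7 ⇒ p(2) = (1-p)(4) ⇒ p = 2/3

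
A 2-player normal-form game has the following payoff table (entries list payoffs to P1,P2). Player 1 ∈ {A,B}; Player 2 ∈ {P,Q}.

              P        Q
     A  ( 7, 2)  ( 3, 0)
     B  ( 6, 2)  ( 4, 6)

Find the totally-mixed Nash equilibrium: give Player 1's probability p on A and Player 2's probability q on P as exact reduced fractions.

p=2/3, q=1/2

P1 indiff ⇒ q·7+(1-q)·3 = q·6+(1-q)·4 ⇒ q(1) = (1-q)(1) ⇒ q = 1/2
P2 indiff ⇒ p·2+(1-p)·2 = p·0+(1-p)·6 ⇒ p(2) = (1-p)(4) ⇒ p = 2/3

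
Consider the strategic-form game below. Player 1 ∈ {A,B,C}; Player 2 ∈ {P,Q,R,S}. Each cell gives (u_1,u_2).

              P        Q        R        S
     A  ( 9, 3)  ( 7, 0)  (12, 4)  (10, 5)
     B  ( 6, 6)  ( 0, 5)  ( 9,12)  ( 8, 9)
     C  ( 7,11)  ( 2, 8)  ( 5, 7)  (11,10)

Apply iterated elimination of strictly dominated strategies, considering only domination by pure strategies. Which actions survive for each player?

Remaining: P1:{A,C} P2:{P,S}

P1 drop B (A beats it: P:9>6 Q:7>0 R:12>9 S:10>8)
P2 drop Q (P beats it: A:3>0 C:11>8)
P2 drop R (S beats it: A:5>4 C:10>7)
P1→{A,C} P2→{P,S}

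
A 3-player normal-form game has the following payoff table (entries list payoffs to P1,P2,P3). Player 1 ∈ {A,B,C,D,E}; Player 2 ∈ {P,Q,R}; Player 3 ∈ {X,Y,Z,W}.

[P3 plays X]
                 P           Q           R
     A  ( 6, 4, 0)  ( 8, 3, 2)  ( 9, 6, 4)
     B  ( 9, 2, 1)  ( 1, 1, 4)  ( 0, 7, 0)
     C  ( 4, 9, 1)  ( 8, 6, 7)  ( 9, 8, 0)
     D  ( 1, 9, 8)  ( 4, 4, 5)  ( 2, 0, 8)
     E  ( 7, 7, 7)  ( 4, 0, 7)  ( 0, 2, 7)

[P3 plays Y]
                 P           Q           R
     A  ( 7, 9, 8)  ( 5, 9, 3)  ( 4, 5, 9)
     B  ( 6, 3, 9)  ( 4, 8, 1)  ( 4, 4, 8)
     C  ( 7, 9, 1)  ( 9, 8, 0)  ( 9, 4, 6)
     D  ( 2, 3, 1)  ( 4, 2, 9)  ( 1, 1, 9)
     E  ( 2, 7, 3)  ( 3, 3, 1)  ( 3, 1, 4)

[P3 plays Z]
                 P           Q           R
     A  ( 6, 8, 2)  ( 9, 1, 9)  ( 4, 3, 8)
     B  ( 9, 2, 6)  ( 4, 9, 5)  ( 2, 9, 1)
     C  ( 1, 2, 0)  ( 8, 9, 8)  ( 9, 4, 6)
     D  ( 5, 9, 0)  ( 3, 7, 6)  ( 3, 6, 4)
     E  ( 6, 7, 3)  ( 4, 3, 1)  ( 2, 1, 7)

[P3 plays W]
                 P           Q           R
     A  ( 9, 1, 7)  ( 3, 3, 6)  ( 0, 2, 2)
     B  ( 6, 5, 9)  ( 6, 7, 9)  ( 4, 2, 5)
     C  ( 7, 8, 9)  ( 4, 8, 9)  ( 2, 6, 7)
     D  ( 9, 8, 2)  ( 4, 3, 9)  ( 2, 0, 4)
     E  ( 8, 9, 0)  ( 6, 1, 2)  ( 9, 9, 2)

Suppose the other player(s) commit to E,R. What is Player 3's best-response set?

u_3(X vs E,R) = 7
u_3(Y vs E,R) = 4
u_3(Z vs E,R) = 7
u_3(W vs E,R) = 2
max payoff 7 at {X,Z}

argmax u_3 = {X,Z}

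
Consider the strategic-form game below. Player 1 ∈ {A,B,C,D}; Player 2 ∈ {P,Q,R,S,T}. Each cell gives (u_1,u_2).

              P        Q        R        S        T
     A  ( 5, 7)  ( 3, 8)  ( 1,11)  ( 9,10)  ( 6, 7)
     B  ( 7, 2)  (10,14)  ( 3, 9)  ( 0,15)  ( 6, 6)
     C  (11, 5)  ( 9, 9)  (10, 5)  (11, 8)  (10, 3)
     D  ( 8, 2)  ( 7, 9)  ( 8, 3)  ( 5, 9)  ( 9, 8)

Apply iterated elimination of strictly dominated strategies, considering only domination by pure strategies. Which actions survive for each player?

Survivors P1:{B,C} P2:{Q,S}

P1 drop A (C beats it: P:11>5 Q:9>3 R:10>1 S:11>9 T:10>6)
P1 drop D (C beats it: P:11>8 Q:9>7 R:10>8 S:11>5 T:10>9)
P2 drop P (Q beats it: B:14>2 C:9>5)
P2 drop R (Q beats it: B:14>9 C:9>5)
P2 drop T (Q beats it: B:14>6 C:9>3)
P1→{B,C} P2→{Q,S}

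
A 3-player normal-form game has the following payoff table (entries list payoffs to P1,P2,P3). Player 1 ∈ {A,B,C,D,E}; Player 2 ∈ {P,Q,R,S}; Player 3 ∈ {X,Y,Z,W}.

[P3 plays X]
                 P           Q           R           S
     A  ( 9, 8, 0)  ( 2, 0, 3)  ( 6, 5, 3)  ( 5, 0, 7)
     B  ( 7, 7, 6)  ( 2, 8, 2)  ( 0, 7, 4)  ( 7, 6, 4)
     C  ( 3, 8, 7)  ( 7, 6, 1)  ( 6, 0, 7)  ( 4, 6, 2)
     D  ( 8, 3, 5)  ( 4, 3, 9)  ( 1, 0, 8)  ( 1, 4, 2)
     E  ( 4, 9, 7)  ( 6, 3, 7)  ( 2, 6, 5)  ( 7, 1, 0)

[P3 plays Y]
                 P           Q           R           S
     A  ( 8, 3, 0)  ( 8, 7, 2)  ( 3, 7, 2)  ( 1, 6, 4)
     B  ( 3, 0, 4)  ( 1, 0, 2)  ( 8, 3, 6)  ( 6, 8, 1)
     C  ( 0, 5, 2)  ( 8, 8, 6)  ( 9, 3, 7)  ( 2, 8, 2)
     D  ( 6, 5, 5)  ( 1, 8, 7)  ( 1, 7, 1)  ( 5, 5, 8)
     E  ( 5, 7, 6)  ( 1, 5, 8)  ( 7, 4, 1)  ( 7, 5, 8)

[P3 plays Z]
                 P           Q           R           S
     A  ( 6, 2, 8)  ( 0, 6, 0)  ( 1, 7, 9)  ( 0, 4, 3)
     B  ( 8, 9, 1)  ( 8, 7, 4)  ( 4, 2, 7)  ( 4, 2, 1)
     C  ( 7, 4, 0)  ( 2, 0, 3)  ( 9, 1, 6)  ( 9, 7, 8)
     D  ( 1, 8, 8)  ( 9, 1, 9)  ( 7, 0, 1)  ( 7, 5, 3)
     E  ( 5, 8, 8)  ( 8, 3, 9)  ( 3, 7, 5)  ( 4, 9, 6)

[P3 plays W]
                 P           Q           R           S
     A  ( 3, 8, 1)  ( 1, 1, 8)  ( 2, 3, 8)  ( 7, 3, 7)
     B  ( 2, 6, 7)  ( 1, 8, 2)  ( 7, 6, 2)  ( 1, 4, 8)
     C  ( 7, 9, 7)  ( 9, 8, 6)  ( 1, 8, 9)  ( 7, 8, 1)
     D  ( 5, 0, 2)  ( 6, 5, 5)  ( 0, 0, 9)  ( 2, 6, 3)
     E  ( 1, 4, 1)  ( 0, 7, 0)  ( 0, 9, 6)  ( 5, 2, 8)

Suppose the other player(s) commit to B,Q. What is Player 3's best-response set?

u_3(X vs B,Q) = 2
u_3(Y vs B,Q) = 2
u_3(Z vs B,Q) = 4
u_3(W vs B,Q) = 2
max payoff 4 at {Z}

BR_3 = {Z}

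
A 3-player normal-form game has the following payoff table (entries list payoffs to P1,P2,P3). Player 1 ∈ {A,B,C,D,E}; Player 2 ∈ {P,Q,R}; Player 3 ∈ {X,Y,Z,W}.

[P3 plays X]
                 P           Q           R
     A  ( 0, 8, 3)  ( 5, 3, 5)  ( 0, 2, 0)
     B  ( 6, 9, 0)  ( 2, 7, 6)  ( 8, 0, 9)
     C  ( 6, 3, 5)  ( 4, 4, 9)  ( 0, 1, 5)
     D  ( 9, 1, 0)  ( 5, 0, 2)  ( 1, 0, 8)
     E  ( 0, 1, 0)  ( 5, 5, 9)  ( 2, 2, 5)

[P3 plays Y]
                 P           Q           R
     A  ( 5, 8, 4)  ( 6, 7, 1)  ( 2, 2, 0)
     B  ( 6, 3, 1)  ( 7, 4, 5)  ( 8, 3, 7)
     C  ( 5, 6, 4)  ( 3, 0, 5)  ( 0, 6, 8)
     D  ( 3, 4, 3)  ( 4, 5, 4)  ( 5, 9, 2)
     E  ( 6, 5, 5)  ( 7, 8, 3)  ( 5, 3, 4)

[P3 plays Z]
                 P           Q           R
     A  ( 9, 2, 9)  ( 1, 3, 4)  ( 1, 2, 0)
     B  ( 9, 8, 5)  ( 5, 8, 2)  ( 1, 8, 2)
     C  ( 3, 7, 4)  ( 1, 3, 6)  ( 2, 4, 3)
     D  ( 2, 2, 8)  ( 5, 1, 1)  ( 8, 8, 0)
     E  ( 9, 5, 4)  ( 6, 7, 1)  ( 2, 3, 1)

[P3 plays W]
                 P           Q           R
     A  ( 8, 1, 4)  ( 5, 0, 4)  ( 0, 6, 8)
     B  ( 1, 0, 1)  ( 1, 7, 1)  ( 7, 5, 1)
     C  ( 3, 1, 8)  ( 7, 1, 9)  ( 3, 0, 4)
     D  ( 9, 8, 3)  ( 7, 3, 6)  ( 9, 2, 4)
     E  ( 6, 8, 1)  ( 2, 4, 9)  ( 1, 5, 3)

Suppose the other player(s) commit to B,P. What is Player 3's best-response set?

P3 best: {Z}

u_3(X vs B,P) = 0
u_3(Y vs B,P) = 1
u_3(Z vs B,P) = 5
u_3(W vs B,P) = 1
max payoff 5 at {Z}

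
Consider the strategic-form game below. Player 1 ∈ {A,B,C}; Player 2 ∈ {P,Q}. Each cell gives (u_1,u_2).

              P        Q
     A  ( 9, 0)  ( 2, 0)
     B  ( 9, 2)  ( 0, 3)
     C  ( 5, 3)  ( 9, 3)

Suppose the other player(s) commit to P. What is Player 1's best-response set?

P1 best: {A,B}

u_1(A vs P) = 9
u_1(B vs P) = 9
u_1(C vs P) = 5
max payoff 9 at {A,B}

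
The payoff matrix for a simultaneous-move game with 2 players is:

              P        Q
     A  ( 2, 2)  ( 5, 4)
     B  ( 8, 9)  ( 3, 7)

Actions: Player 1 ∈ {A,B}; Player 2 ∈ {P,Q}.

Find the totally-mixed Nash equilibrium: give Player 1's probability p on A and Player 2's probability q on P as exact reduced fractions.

P1 indiff ⇒ q·2+(1-q)·5 = q·8+(1-q)·3 ⇒ q(-6) = (1-q)(-2) ⇒ q = 1/4
P2 indiff ⇒ p·2+(1-p)·9 = p·4+(1-p)·7 ⇒ p(-2) = (1-p)(-2) ⇒ p = 1/2

P1 mixes 1/2 on A; P2 mixes 1/4 on P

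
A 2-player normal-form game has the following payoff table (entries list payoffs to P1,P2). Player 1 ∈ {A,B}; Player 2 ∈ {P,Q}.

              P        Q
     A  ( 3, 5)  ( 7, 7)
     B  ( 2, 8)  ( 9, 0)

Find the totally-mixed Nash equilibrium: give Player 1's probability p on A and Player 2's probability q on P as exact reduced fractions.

P1 indiff ⇒ q·3+(1-q)·7 = q·2+(1-q)·9 ⇒ q(1) = (1-q)(2) ⇒ q = 2/3
P2 indiff ⇒ p·5+(1-p)·8 = p·7+(1-p)·0 ⇒ p(-2) = (1-p)(-8) ⇒ p = 4/5

P1 mixes 4/5 on A; P2 mixes 2/3 on P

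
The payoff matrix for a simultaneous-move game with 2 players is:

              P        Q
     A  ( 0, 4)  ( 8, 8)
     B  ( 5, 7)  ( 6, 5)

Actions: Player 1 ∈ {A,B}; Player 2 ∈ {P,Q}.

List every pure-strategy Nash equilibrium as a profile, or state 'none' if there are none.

PSNE = {(A,Q), (B,P)}

(A,P): not NE [P1→B gives 5>0; P2→Q gives 8>4]
(A,Q): NE
(B,P): NE
(B,Q): not NE [P1→A gives 8>6; P2→P gives 7>5]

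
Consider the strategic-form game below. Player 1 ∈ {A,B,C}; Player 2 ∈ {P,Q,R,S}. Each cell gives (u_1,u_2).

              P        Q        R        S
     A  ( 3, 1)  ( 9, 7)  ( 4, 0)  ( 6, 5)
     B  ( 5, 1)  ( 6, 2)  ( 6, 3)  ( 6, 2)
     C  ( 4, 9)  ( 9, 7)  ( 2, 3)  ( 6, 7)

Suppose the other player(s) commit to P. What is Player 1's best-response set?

u_1(A vs P) = 3
u_1(B vs P) = 5
u_1(C vs P) = 4
max payoff 5 at {B}

argmax u_1 = {B}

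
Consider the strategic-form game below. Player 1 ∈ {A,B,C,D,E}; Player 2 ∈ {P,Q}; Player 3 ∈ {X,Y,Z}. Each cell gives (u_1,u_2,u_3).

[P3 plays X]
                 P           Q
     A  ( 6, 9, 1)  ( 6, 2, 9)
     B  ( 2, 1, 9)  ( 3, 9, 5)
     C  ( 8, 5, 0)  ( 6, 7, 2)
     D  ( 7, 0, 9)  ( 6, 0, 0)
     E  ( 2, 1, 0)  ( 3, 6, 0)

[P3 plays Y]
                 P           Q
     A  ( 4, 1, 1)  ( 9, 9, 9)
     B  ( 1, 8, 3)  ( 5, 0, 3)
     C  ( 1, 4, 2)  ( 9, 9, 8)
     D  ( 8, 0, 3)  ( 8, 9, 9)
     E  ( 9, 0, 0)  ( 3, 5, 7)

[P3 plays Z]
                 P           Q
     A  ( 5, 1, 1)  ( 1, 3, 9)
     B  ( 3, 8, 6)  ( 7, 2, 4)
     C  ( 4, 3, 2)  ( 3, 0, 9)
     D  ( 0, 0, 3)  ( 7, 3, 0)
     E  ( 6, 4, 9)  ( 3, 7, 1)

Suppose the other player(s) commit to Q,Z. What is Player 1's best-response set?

argmax u_1 = {B,D}

u_1(A vs Q,Z) = 1
u_1(B vs Q,Z) = 7
u_1(C vs Q,Z) = 3
u_1(D vs Q,Z) = 7
u_1(E vs Q,Z) = 3
max payoff 7 at {B,D}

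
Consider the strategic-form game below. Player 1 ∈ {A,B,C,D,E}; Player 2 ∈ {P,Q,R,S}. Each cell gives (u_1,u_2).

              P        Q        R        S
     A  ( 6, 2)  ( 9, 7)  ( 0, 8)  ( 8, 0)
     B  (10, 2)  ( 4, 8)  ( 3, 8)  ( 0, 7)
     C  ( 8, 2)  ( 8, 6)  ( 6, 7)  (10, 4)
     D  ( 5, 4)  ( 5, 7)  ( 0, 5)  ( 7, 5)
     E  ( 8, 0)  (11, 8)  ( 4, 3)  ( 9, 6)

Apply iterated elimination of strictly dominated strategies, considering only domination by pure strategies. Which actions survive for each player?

Survivors P1:{C,E} P2:{Q,R}

P1 drop A (E beats it: P:8>6 Q:11>9 R:4>0 S:9>8)
P1 drop D (C beats it: P:8>5 Q:8>5 R:6>0 S:10>7)
P2 drop P (Q beats it: B:8>2 C:6>2 E:8>0)
P1 drop B (C beats it: Q:8>4 R:6>3 S:10>0)
P2 drop S (Q beats it: C:6>4 E:8>6)
P1→{C,E} P2→{Q,R}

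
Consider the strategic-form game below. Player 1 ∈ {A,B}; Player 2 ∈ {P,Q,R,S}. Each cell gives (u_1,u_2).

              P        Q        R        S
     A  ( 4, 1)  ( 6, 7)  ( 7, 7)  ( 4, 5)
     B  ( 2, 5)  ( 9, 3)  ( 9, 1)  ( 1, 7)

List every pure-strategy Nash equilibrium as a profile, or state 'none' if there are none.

(A,P): not NE [P2→R gives 7>1]
(A,Q): not NE [P1→B gives 9>6]
(A,R): not NE [P1→B gives 9>7]
(A,S): not NE [P2→R gives 7>5]
(B,P): not NE [P1→A gives 4>2; P2→S gives 7>5]
(B,Q): not NE [P2→S gives 7>3]
(B,R): not NE [P2→S gives 7>1]
(B,S): not NE [P1→A gives 4>1]

PSNE: ∅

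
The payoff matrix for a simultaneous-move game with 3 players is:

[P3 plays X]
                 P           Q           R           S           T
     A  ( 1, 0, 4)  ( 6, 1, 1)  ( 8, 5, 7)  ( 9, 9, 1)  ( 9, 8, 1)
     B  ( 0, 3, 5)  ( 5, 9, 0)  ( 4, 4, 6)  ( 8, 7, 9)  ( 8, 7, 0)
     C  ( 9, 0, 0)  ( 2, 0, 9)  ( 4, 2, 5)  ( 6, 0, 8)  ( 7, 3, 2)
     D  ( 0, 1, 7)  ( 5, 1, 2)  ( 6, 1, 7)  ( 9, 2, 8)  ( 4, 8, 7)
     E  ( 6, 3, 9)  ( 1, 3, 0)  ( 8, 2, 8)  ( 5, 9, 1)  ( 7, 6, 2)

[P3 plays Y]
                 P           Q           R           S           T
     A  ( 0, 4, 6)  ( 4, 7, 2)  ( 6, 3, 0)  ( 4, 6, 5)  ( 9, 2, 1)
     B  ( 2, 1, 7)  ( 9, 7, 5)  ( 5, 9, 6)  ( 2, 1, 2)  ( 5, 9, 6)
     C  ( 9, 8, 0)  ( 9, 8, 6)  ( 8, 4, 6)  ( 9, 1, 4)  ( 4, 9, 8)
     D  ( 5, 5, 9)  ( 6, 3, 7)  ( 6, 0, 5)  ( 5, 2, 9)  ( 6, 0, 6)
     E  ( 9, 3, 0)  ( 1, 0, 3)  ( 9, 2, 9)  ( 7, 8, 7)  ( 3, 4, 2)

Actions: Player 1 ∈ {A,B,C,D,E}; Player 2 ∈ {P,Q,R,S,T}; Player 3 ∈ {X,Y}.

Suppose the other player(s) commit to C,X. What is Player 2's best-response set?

BR_2 = {T}

u_2(P vs C,X) = 0
u_2(Q vs C,X) = 0
u_2(R vs C,X) = 2
u_2(S vs C,X) = 0
u_2(T vs C,X) = 3
max payoff 3 at {T}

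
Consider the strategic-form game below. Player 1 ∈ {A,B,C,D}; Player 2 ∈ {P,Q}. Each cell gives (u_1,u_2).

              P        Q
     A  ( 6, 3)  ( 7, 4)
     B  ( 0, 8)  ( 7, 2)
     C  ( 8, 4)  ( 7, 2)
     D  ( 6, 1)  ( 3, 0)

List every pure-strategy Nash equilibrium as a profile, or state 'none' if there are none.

NE set: (A,Q), (C,P)

(A,P): not NE [P1→C gives 8>6; P2→Q gives 4>3]
(A,Q): NE
(B,P): not NE [P1→C gives 8>0]
(B,Q): not NE [P2→P gives 8>2]
(C,P): NE
(C,Q): not NE [P2→P gives 4>2]
(D,P): not NE [P1→C gives 8>6]
(D,Q): not NE [P1→C gives 7>3; P2→P gives 1>0]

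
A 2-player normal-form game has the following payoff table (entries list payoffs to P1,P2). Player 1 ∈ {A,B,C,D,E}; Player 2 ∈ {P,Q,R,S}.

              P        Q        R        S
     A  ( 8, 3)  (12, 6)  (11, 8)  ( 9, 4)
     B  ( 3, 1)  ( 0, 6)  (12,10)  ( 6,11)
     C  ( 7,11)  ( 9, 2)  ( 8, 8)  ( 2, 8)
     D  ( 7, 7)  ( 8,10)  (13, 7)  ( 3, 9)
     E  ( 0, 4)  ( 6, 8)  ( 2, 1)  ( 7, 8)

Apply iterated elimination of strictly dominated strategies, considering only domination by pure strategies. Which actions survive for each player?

P1 drop C (A beats it: P:8>7 Q:12>9 R:11>8 S:9>2)
P1 drop E (A beats it: P:8>0 Q:12>6 R:11>2 S:9>7)
P2 drop P (Q beats it: A:6>3 B:6>1 D:10>7)
P1→{A,B,D} P2→{Q,R,S}

Survivors P1:{A,B,D} P2:{Q,R,S}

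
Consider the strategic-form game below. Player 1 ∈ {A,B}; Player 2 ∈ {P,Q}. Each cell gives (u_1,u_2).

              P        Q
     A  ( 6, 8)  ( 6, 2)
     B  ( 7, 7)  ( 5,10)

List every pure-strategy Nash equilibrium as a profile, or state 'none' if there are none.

Equilibria: none

(A,P): not NE [P1→B gives 7>6]
(A,Q): not NE [P2→P gives 8>2]
(B,P): not NE [P2→Q gives 10>7]
(B,Q): not NE [P1→A gives 6>5]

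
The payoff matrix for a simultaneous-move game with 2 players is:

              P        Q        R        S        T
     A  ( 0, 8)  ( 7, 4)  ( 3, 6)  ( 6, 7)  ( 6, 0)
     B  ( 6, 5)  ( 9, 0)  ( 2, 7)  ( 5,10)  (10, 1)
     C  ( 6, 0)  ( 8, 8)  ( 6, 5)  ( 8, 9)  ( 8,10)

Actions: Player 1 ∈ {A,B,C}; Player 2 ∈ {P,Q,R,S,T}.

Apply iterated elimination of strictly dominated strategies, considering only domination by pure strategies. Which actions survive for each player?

Survivors P1:{B,C} P2:{S,T}

P1 drop A (C beats it: P:6>0 Q:8>7 R:6>3 S:8>6 T:8>6)
P2 drop P (R beats it: B:7>5 C:5>0)
P2 drop Q (S beats it: B:10>0 C:9>8)
P2 drop R (S beats it: B:10>7 C:9>5)
P1→{B,C} P2→{S,T}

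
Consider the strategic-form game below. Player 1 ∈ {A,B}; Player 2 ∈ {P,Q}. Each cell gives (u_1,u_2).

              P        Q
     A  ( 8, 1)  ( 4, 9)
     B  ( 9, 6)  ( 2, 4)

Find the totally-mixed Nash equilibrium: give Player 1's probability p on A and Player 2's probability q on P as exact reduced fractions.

p=1/5, q=2/3

P1 indiff ⇒ q·8+(1-q)·4 = q·9+(1-q)·2 ⇒ q(-1) = (1-q)(-2) ⇒ q = 2/3
P2 indiff ⇒ p·1+(1-p)·6 = p·9+(1-p)·4 ⇒ p(-8) = (1-p)(-2) ⇒ p = 1/5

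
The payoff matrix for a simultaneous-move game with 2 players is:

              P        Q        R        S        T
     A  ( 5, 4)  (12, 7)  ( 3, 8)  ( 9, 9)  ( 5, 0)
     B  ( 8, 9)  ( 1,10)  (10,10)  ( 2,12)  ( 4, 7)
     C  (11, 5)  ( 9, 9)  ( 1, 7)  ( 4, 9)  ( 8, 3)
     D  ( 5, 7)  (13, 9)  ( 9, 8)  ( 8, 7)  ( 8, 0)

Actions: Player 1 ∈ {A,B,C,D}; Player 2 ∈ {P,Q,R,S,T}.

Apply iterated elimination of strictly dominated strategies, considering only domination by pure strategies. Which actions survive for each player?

P2 drop P (Q beats it: A:7>4 B:10>9 C:9>5 D:9>7)
P2 drop T (Q beats it: A:7>0 B:10>7 C:9>3 D:9>0)
P1 drop C (A beats it: Q:12>9 R:3>1 S:9>4)
P1→{A,B,D} P2→{Q,R,S}

Remaining: P1:{A,B,D} P2:{Q,R,S}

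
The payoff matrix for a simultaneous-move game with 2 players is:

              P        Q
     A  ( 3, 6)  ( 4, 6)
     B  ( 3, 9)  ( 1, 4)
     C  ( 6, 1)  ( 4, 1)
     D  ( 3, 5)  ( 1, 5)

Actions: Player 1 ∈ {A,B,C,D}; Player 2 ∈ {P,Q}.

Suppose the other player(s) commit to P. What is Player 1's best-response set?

P1 best: {C}

u_1(A vs P) = 3
u_1(B vs P) = 3
u_1(C vs P) = 6
u_1(D vs P) = 3
max payoff 6 at {C}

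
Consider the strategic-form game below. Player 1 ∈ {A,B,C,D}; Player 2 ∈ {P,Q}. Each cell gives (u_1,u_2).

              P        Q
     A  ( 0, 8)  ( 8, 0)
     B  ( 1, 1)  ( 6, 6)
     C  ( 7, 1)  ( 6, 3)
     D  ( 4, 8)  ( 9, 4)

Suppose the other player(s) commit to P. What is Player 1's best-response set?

P1 best: {C}

u_1(A vs P) = 0
u_1(B vs P) = 1
u_1(C vs P) = 7
u_1(D vs P) = 4
max payoff 7 at {C}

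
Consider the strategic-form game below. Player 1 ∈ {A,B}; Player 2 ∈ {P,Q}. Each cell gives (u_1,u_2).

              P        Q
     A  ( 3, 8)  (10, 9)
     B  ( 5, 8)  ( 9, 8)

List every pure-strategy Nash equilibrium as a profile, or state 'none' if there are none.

(A,P): not NE [P1→B gives 5>3; P2→Q gives 9>8]
(A,Q): NE
(B,P): NE
(B,Q): not NE [P1→A gives 10>9]

PSNE = {(A,Q), (B,P)}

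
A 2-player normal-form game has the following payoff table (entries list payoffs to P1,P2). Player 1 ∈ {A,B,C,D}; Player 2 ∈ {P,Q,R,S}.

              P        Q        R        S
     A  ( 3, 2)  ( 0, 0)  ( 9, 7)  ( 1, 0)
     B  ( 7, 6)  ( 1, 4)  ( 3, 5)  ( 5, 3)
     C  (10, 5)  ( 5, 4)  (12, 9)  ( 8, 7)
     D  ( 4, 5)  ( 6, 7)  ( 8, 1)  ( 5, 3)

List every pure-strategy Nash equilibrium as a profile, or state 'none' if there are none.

(A,P): not NE [P1→C gives 10>3; P2→R gives 7>2]
(A,Q): not NE [P1→D gives 6>0; P2→R gives 7>0]
(A,R): not NE [P1→C gives 12>9]
(A,S): not NE [P1→C gives 8>1; P2→R gives 7>0]
(B,P): not NE [P1→C gives 10>7]
(B,Q): not NE [P1→D gives 6>1; P2→P gives 6>4]
(B,R): not NE [P1→C gives 12>3; P2→P gives 6>5]
(B,S): not NE [P1→C gives 8>5; P2→P gives 6>3]
(C,P): not NE [P2→R gives 9>5]
(C,Q): not NE [P1→D gives 6>5; P2→R gives 9>4]
(C,R): NE
(C,S): not NE [P2→R gives 9>7]
(D,P): not NE [P1→C gives 10>4; P2→Q gives 7>5]
(D,Q): NE
(D,R): not NE [P1→C gives 12>8; P2→Q gives 7>1]
(D,S): not NE [P1→C gives 8>5; P2→Q gives 7>3]

NE set: (C,R), (D,Q)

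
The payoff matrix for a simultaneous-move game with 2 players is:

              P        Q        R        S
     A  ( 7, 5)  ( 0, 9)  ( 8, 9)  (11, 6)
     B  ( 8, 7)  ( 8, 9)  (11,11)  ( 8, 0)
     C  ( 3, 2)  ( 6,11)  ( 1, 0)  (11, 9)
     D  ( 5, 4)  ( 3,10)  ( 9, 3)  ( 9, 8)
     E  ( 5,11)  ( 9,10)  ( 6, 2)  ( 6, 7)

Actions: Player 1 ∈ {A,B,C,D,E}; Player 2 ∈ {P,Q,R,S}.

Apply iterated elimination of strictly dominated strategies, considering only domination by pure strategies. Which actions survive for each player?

IESDS → P1:{B,E} P2:{P,Q,R}

P2 drop S (Q beats it: A:9>6 B:9>0 C:11>9 D:10>8 E:10>7)
P1 drop A (B beats it: P:8>7 Q:8>0 R:11>8)
P1 drop C (B beats it: P:8>3 Q:8>6 R:11>1)
P1 drop D (B beats it: P:8>5 Q:8>3 R:11>9)
P1→{B,E} P2→{P,Q,R}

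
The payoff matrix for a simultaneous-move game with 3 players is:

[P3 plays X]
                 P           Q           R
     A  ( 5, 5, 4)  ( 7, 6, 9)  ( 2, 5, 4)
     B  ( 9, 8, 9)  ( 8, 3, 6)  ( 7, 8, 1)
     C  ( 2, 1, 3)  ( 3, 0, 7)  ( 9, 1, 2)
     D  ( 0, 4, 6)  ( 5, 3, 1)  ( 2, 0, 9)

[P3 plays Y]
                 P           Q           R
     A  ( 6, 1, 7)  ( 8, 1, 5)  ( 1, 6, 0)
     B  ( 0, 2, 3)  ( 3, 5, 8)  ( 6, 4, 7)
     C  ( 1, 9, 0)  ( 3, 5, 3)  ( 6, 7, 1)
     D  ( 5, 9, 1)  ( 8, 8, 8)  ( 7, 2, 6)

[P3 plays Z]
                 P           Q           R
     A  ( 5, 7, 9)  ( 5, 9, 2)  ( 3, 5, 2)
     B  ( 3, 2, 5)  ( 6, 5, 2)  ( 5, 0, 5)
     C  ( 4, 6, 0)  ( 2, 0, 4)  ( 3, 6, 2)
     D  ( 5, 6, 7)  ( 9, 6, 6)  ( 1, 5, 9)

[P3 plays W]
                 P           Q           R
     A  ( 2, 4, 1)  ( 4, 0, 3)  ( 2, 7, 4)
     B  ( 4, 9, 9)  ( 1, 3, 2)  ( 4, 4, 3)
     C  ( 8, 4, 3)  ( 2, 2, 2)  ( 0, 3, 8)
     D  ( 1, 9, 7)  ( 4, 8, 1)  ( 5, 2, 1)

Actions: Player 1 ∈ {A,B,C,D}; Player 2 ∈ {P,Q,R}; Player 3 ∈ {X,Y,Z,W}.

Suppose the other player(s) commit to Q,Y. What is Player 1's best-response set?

u_1(A vs Q,Y) = 8
u_1(B vs Q,Y) = 3
u_1(C vs Q,Y) = 3
u_1(D vs Q,Y) = 8
max payoff 8 at {A,D}

BR_1 = {A,D}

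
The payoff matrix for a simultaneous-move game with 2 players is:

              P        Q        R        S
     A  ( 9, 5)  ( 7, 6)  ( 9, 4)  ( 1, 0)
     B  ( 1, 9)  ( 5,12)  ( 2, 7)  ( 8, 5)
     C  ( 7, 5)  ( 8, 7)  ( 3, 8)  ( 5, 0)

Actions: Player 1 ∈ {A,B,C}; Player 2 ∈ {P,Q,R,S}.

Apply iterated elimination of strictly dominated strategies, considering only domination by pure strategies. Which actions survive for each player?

P2 drop P (Q beats it: A:6>5 B:12>9 C:7>5)
P2 drop S (Q beats it: A:6>0 B:12>5 C:7>0)
P1 drop B (A beats it: Q:7>5 R:9>2)
P1→{A,C} P2→{Q,R}

IESDS → P1:{A,C} P2:{Q,R}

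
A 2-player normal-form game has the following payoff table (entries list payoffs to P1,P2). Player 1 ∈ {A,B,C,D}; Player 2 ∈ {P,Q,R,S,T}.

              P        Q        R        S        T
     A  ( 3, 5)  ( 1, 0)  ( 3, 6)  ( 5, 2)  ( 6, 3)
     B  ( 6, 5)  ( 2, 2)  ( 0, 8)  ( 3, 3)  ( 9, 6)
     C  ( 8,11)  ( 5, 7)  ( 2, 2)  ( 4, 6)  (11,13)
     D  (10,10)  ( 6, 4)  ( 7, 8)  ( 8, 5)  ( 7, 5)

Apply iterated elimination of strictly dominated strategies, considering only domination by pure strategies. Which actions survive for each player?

Survivors P1:{C,D} P2:{P,T}

P1 drop A (D beats it: P:10>3 Q:6>1 R:7>3 S:8>5 T:7>6)
P1 drop B (C beats it: P:8>6 Q:5>2 R:2>0 S:4>3 T:11>9)
P2 drop Q (P beats it: C:11>7 D:10>4)
P2 drop R (P beats it: C:11>2 D:10>8)
P2 drop S (P beats it: C:11>6 D:10>5)
P1→{C,D} P2→{P,T}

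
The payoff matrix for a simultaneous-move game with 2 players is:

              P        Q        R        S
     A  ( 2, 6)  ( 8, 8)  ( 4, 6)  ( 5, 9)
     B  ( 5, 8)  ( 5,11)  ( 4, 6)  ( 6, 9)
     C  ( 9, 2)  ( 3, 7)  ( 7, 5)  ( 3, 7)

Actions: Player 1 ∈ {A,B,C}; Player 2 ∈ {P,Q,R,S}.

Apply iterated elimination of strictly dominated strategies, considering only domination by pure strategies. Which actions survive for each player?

P2 drop P (Q beats it: A:8>6 B:11>8 C:7>2)
P2 drop R (Q beats it: A:8>6 B:11>6 C:7>5)
P1 drop C (A beats it: Q:8>3 S:5>3)
P1→{A,B} P2→{Q,S}

Remaining: P1:{A,B} P2:{Q,S}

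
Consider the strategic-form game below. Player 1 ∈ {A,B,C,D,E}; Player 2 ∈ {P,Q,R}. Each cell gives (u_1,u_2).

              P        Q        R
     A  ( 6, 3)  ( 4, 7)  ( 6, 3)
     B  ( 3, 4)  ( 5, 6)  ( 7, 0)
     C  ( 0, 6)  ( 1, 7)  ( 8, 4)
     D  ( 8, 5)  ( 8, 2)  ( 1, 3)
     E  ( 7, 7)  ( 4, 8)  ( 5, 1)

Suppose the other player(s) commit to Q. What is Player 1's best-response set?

u_1(A vs Q) = 4
u_1(B vs Q) = 5
u_1(C vs Q) = 1
u_1(D vs Q) = 8
u_1(E vs Q) = 4
max payoff 8 at {D}

argmax u_1 = {D}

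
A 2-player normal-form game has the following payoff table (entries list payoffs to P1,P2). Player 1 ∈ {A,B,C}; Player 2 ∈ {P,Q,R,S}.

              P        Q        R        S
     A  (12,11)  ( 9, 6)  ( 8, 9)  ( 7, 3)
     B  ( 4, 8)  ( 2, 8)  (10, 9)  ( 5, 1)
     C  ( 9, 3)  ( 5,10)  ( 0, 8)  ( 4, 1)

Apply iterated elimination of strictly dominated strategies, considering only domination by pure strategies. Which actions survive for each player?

Survivors P1:{A,B} P2:{P,R}

P1 drop C (A beats it: P:12>9 Q:9>5 R:8>0 S:7>4)
P2 drop Q (R beats it: A:9>6 B:9>8)
P2 drop S (P beats it: A:11>3 B:8>1)
P1→{A,B} P2→{P,R}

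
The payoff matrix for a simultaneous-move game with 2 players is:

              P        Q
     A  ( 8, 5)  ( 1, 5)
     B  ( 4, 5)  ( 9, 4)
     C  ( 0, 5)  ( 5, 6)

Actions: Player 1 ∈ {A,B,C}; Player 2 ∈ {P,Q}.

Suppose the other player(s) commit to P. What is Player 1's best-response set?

u_1(A vs P) = 8
u_1(B vs P) = 4
u_1(C vs P) = 0
max payoff 8 at {A}

argmax u_1 = {A}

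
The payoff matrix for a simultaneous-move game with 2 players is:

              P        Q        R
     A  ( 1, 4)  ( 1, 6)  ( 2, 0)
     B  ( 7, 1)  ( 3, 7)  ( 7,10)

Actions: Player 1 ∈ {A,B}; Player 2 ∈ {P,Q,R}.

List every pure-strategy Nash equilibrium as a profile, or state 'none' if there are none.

PSNE = {(B,R)}

(A,P): not NE [P1→B gives 7>1; P2→Q gives 6>4]
(A,Q): not NE [P1→B gives 3>1]
(A,R): not NE [P1→B gives 7>2; P2→Q gives 6>0]
(B,P): not NE [P2→R gives 10>1]
(B,Q): not NE [P2→R gives 10>7]
(B,R): NE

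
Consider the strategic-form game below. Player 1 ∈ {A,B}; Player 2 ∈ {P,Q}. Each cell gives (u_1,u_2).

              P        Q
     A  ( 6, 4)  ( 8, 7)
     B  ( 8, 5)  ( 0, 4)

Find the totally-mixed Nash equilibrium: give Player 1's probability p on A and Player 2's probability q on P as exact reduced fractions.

P1 indiff ⇒ q·6+(1-q)·8 = q·8+(1-q)·0 ⇒ q(-2) = (1-q)(-8) ⇒ q = 4/5
P2 indiff ⇒ p·4+(1-p)·5 = p·7+(1-p)·4 ⇒ p(-3) = (1-p)(-1) ⇒ p = 1/4

P1 mixes 1/4 on A; P2 mixes 4/5 on P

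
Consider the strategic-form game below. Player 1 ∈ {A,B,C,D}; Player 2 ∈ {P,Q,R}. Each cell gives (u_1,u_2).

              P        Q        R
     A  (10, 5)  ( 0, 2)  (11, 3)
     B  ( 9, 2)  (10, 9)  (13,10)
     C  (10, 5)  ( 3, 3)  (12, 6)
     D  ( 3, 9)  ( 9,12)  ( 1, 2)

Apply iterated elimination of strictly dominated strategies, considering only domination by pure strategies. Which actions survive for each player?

P1 drop D (B beats it: P:9>3 Q:10>9 R:13>1)
P2 drop Q (R beats it: A:3>2 B:10>9 C:6>3)
P1→{A,B,C} P2→{P,R}

Survivors P1:{A,B,C} P2:{P,R}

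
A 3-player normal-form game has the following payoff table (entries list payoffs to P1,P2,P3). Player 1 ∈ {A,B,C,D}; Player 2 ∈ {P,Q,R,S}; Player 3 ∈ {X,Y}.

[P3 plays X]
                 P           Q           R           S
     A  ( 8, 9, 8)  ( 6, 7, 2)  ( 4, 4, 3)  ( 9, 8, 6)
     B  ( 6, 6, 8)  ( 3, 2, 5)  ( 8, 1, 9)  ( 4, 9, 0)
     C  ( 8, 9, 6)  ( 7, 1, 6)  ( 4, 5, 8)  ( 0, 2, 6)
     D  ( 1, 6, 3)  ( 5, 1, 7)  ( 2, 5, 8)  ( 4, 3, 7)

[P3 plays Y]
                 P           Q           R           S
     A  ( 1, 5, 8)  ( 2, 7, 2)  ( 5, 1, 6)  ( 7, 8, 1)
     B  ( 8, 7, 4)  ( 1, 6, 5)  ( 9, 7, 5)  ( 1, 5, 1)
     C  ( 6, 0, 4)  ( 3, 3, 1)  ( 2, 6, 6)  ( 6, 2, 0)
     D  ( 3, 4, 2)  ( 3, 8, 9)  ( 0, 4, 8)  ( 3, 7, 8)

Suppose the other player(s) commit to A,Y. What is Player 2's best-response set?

u_2(P vs A,Y) = 5
u_2(Q vs A,Y) = 7
u_2(R vs A,Y) = 1
u_2(S vs A,Y) = 8
max payoff 8 at {S}

argmax u_2 = {S}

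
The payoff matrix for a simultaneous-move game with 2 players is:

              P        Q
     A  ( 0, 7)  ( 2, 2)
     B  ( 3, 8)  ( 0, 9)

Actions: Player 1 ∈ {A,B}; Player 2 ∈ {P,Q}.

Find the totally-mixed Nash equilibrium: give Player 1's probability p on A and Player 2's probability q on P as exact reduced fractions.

P1 indiff ⇒ q·0+(1-q)·2 = q·3+(1-q)·0 ⇒ q(-3) = (1-q)(-2) ⇒ q = 2/5
P2 indiff ⇒ p·7+(1-p)·8 = p·2+(1-p)·9 ⇒ p(5) = (1-p)(1) ⇒ p = 1/6

p=1/6, q=2/5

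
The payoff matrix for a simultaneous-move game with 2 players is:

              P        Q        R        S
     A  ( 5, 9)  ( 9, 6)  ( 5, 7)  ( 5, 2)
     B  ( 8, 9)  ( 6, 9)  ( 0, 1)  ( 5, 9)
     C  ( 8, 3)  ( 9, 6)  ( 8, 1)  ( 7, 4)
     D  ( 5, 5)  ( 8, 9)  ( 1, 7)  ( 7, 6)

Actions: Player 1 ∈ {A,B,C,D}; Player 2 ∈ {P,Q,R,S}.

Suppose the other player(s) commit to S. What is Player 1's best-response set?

BR_1 = {C,D}

u_1(A vs S) = 5
u_1(B vs S) = 5
u_1(C vs S) = 7
u_1(D vs S) = 7
max payoff 7 at {C,D}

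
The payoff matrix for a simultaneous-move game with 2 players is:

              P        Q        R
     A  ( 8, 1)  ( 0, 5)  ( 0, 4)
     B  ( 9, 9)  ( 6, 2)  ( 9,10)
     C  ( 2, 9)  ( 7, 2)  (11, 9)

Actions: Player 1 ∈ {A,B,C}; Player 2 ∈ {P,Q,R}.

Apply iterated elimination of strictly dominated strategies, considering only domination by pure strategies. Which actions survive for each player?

P1 drop A (B beats it: P:9>8 Q:6>0 R:9>0)
P2 drop Q (P beats it: B:9>2 C:9>2)
P1→{B,C} P2→{P,R}

IESDS → P1:{B,C} P2:{P,R}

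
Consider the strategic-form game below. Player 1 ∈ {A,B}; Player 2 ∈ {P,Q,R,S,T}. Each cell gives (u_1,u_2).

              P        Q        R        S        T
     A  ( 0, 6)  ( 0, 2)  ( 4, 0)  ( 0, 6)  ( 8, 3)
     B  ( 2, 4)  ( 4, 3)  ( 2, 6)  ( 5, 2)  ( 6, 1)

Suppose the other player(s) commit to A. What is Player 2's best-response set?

BR_2 = {P,S}

u_2(P vs A) = 6
u_2(Q vs A) = 2
u_2(R vs A) = 0
u_2(S vs A) = 6
u_2(T vs A) = 3
max payoff 6 at {P,S}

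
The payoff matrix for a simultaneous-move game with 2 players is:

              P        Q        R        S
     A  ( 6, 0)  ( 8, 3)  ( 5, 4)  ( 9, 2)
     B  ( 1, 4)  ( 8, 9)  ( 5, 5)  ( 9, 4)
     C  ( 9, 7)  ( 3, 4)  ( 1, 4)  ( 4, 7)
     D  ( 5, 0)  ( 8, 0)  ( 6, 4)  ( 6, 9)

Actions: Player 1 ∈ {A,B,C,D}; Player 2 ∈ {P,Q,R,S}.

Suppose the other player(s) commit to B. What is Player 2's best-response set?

u_2(P vs B) = 4
u_2(Q vs B) = 9
u_2(R vs B) = 5
u_2(S vs B) = 4
max payoff 9 at {Q}

argmax u_2 = {Q}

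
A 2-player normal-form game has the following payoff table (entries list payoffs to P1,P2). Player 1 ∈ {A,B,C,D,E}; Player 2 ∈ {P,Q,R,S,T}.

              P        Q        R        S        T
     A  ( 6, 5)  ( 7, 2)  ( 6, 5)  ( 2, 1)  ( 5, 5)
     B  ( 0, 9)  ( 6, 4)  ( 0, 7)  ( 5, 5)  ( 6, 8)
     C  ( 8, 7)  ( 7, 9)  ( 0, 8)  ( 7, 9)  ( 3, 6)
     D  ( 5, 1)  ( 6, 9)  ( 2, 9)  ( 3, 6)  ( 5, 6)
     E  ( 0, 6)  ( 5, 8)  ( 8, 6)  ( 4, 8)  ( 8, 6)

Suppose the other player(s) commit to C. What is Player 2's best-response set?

u_2(P vs C) = 7
u_2(Q vs C) = 9
u_2(R vs C) = 8
u_2(S vs C) = 9
u_2(T vs C) = 6
max payoff 9 at {Q,S}

BR_2 = {Q,S}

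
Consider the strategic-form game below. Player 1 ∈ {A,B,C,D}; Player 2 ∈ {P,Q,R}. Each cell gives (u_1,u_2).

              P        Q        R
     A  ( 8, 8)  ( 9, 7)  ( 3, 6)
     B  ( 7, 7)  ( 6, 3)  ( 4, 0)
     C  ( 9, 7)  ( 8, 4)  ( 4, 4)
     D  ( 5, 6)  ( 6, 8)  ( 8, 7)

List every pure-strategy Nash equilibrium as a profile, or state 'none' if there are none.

(A,P): not NE [P1→C gives 9>8]
(A,Q): not NE [P2→P gives 8>7]
(A,R): not NE [P1→D gives 8>3; P2→P gives 8>6]
(B,P): not NE [P1→C gives 9>7]
(B,Q): not NE [P1→A gives 9>6; P2→P gives 7>3]
(B,R): not NE [P1→D gives 8>4; P2→P gives 7>0]
(C,P): NE
(C,Q): not NE [P1→A gives 9>8; P2→P gives 7>4]
(C,R): not NE [P1→D gives 8>4; P2→P gives 7>4]
(D,P): not NE [P1→C gives 9>5; P2→Q gives 8>6]
(D,Q): not NE [P1→A gives 9>6]
(D,R): not NE [P2→Q gives 8>7]

Nash profiles: (C,P)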